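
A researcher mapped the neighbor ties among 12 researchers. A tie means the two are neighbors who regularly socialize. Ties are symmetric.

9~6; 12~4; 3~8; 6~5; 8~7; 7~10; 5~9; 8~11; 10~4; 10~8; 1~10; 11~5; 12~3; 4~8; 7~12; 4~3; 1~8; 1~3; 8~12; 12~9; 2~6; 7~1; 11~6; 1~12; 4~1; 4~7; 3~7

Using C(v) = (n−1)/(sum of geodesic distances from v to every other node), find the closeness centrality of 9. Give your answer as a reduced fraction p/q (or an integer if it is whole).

Distances from 9: 1:2, 2:2, 3:2, 4:2, 5:1, 6:1, 7:2, 8:2, 10:3, 11:2, 12:1. Sum = 20.
n = 12, so closeness = 11/20.

11/20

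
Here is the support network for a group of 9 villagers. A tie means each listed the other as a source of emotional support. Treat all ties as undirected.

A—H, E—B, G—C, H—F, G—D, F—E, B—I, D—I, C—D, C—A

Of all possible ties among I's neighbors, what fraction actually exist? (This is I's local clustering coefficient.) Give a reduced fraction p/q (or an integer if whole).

0

I's neighbors: B and D (k = 2).
Possible neighbor pairs: C(2,2) = 1. Edges among them: none → e = 0.
Clustering(I) = 0/1.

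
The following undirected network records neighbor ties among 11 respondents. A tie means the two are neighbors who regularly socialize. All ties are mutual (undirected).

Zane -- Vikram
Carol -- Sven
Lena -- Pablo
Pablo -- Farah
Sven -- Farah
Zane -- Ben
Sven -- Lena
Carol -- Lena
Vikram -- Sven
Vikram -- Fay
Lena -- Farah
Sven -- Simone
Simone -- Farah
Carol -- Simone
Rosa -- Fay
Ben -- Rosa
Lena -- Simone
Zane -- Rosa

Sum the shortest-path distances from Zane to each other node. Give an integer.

23

Distances from Zane: Ben:1, Carol:3, Farah:3, Fay:2, Lena:3, Pablo:4, Rosa:1, Simone:3, Sven:2, Vikram:1.
Sum = 1 + 3 + 3 + 2 + 3 + 4 + 1 + 3 + 2 + 1 = 23.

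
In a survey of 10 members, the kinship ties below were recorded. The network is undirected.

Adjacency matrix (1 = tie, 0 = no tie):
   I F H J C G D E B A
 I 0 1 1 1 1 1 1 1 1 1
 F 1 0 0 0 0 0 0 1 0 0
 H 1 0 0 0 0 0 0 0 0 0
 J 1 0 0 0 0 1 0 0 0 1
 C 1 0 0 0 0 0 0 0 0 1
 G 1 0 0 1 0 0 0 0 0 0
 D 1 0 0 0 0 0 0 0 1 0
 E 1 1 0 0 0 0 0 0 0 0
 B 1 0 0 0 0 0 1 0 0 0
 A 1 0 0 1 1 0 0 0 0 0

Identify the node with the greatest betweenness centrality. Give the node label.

I

Unnormalized betweenness of each node: A:1/2, B:0, C:0, D:0, E:0, F:0, G:0, H:0, I:30, J:1/2.
I has the largest value, 30, making it the main broker — the node through which the most shortest paths run.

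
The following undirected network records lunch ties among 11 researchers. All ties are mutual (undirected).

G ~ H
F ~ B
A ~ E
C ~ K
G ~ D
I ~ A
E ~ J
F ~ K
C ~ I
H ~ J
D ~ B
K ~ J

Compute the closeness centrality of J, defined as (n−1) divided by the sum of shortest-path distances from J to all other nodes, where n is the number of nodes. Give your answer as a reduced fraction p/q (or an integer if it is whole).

Distances from J: A:2, B:3, C:2, D:3, E:1, F:2, G:2, H:1, I:3, K:1. Sum = 20.
n = 11, so closeness = 10/20 = 1/2.

1/2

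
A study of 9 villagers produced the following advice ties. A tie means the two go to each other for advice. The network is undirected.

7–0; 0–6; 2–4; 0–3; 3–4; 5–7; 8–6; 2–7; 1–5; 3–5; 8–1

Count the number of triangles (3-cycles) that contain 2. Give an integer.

2's neighbors are 4 and 7, but none of them are tied to each other, so no triangle contains 2.

0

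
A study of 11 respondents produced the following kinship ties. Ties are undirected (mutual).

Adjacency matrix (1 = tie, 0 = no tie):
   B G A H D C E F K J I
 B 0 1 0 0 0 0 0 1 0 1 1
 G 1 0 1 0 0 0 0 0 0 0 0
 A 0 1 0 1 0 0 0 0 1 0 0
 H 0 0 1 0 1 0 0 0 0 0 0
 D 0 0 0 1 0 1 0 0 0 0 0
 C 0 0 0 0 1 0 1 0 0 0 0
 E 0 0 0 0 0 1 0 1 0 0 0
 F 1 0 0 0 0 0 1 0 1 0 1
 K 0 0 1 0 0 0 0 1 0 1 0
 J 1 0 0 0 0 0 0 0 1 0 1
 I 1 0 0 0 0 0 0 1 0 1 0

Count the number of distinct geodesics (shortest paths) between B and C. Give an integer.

The shortest distance is 3, and the only length-3 path is B–F–E–C. So there is exactly 1 shortest path.

1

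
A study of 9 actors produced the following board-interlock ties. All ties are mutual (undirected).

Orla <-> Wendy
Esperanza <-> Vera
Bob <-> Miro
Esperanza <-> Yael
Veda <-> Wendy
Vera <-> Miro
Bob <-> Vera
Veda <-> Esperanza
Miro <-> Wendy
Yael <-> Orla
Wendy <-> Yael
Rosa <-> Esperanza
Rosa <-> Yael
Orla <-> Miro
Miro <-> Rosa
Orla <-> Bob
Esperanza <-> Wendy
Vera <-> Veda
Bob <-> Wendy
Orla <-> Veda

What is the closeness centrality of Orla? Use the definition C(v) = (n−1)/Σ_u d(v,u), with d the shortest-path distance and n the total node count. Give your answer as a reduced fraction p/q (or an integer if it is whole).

8/11

Distances from Orla: Bob:1, Esperanza:2, Miro:1, Rosa:2, Veda:1, Vera:2, Wendy:1, Yael:1. Sum = 11.
n = 9, so closeness = 8/11.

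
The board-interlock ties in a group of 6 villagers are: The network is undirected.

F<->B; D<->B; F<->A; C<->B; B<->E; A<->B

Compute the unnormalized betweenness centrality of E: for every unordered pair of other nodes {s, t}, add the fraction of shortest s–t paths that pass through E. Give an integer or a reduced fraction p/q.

0

No shortest path between any pair of other nodes passes through E.
Summing the contributions gives betweenness(E) = 0.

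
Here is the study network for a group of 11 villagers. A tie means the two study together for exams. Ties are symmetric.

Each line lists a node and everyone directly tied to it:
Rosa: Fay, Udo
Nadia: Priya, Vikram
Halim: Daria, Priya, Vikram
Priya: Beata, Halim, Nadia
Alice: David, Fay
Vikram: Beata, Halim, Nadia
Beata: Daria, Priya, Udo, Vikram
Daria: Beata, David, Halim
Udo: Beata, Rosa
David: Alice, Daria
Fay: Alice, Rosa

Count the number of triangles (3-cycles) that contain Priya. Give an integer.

Priya's neighbors are Beata, Halim, and Nadia, but none of them are tied to each other, so no triangle contains Priya.

0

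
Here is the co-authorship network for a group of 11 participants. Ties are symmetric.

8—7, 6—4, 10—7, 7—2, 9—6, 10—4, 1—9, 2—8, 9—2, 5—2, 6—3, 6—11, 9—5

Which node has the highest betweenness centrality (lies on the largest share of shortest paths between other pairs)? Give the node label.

6

Unnormalized betweenness of each node: 1:0, 2:25/2, 3:0, 4:11/2, 5:0, 6:43/2, 7:11/2, 8:0, 9:21, 10:4, 11:0.
6 has the largest value, 43/2, making it the main broker — the node through which the most shortest paths run.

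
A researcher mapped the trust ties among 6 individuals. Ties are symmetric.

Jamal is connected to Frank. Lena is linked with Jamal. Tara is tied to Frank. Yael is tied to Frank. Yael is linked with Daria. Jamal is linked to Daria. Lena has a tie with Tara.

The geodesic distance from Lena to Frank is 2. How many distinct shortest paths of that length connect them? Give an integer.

2

The shortest distance is 2. The length-2 paths are: Lena–Tara–Frank; Lena–Jamal–Frank.
That gives 2 distinct shortest paths.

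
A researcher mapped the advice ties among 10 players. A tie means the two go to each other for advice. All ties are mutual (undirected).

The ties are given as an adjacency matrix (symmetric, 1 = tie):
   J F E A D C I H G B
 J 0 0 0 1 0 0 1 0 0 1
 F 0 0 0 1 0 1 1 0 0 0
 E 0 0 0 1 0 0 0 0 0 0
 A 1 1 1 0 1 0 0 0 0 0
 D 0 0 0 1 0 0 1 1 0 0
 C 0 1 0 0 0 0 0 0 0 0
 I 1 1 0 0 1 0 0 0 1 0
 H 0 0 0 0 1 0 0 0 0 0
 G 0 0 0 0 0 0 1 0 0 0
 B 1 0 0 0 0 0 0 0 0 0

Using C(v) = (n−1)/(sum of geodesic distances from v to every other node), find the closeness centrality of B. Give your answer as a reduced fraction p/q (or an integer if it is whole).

Distances from B: A:2, C:4, D:3, E:3, F:3, G:3, H:4, I:2, J:1. Sum = 25.
n = 10, so closeness = 9/25.

9/25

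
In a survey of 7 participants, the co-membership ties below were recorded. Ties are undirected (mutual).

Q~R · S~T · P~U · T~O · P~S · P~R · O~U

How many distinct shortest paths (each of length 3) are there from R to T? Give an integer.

1

The shortest distance is 3, and the only length-3 path is R–P–S–T. So there is exactly 1 shortest path.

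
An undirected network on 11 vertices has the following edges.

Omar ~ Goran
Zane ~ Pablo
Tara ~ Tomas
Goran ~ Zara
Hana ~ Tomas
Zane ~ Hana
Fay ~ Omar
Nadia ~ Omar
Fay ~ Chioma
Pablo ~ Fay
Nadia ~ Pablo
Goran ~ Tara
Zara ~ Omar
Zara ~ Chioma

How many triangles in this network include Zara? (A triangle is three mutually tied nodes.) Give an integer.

1

Zara's neighbors: Chioma, Goran, and Omar.
Neighbor pairs that are themselves tied: Zara–Goran–Omar. Each forms one triangle with Zara, for 1 in total.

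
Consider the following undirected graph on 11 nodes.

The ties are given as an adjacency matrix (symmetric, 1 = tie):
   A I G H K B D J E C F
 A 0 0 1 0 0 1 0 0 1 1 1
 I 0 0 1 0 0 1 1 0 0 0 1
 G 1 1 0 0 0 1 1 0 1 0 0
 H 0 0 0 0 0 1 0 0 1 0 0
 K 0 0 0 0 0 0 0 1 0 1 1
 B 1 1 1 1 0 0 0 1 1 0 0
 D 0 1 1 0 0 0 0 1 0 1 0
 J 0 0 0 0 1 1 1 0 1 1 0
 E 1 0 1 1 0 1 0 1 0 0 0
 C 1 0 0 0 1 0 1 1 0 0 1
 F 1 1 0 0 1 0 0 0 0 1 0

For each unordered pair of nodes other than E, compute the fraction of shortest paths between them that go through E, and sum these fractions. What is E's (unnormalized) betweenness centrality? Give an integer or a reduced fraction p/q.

Pairs whose geodesics pass through E — A–H: 1/2; A–J: 1/3; G–H: 1/2; G–K: 1/7; G–J: 1/3; H–K: 1/2; H–D: 2/5; H–J: 1/2; H–C: 2/4; H–F: 1/3.
All other pairs contribute 0.
Summing the contributions gives betweenness(E) = 283/70.

283/70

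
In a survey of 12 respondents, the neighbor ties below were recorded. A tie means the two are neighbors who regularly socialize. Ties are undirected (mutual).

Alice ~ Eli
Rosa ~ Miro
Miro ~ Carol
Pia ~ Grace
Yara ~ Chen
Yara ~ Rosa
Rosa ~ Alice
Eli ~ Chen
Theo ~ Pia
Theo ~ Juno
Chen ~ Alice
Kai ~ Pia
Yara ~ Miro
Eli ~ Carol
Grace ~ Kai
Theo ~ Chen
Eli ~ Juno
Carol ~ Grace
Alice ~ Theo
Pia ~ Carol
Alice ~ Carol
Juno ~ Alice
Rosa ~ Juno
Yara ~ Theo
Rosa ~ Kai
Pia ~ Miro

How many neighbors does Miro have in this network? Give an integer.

4

Miro is directly tied to Carol, Pia, Rosa, and Yara. That is 4 neighbors, so the degree of Miro is 4.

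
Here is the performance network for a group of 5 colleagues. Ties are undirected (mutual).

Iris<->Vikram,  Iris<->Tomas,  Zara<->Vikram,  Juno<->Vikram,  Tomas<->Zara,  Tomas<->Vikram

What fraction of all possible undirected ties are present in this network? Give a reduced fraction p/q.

There are 6 edges and 5 nodes, so the maximum possible is C(5,2) = 10.
Density = 6/10 = 3/5.

3/5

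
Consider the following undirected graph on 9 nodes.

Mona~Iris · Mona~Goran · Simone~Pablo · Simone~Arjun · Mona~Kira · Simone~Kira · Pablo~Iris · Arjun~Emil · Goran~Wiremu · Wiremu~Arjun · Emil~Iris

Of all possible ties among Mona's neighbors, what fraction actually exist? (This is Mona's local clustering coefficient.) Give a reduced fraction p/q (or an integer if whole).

Mona's neighbors: Goran, Iris, and Kira (k = 3).
Possible neighbor pairs: C(3,2) = 3. Edges among them: none → e = 0.
Clustering(Mona) = 0/3 = 0.

0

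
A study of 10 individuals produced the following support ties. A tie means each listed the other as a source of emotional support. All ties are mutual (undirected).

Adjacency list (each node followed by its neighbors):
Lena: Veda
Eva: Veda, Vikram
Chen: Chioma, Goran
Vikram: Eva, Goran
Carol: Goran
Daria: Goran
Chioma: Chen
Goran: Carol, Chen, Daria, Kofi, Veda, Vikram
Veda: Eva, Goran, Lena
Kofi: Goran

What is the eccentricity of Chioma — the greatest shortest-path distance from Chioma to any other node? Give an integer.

Distances from Chioma: Carol:3, Chen:1, Daria:3, Eva:4, Goran:2, Kofi:3, Lena:4, Veda:3, Vikram:3.
The largest is 4 (to Lena and Eva), so the eccentricity of Chioma is 4.

4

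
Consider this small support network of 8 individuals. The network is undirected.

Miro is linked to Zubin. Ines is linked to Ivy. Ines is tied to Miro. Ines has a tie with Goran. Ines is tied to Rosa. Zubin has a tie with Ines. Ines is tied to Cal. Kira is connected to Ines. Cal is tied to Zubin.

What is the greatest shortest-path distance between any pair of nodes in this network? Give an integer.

Eccentricity of each node (its greatest distance to any other): Cal:2, Goran:2, Ines:1, Ivy:2, Kira:2, Miro:2, Rosa:2, Zubin:2.
The maximum eccentricity is 2, realized for instance by the pair Miro–Rosa via Miro – Ines – Rosa. So the diameter is 2.

2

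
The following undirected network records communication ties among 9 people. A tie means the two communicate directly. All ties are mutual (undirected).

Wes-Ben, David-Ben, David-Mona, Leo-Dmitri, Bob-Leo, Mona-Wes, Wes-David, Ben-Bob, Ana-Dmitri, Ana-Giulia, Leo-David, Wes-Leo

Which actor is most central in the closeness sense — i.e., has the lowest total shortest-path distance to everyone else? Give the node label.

Farness (sum of distances to all others) for each node — Ana:21, Ben:19, Bob:18, David:15, Dmitri:16, Giulia:28, Leo:13, Mona:21, Wes:15.
The smallest farness is 13, for Leo, so Leo has the highest closeness.

Leo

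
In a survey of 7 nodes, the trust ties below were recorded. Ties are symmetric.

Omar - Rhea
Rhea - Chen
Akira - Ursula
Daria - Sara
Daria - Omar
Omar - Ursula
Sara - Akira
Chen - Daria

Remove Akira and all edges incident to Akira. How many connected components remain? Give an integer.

Akira's neighbors (Sara and Ursula) remain reachable from one another through other ties, so the rest of the network stays in one piece.

1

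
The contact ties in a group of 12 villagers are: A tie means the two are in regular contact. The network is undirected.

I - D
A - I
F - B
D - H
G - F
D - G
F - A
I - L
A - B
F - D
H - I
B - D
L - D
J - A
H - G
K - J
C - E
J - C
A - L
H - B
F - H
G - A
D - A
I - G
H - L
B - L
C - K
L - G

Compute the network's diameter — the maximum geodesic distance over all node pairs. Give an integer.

Eccentricity of each node (its greatest distance to any other): A:3, B:4, C:4, D:4, E:5, F:4, G:4, H:5, I:4, J:3, K:4, L:4.
The maximum eccentricity is 5, realized for instance by the pair H–E via H – I – A – J – C – E. So the diameter is 5.

5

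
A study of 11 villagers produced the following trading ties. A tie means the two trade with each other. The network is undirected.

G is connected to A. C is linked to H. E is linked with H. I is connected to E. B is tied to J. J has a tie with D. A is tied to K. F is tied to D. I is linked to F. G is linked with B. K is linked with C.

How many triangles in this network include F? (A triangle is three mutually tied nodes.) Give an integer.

F's neighbors are D and I, but none of them are tied to each other, so no triangle contains F.

0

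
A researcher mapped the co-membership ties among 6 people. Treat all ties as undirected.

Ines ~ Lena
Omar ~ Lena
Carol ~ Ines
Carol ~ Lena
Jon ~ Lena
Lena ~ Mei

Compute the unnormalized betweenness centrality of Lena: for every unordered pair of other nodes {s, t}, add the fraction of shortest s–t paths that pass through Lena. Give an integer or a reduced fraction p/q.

Pairs whose geodesics pass through Lena — Omar–Jon: 1; Omar–Ines: 1; Omar–Mei: 1; Omar–Carol: 1; Jon–Ines: 1; Jon–Mei: 1; Jon–Carol: 1; Ines–Mei: 1; Mei–Carol: 1.
All other pairs contribute 0.
Summing the contributions gives betweenness(Lena) = 9.

9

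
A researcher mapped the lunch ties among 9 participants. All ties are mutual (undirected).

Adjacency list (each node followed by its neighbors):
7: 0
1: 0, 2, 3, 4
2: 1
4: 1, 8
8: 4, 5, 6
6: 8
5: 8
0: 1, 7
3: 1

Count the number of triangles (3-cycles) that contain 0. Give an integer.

0's neighbors are 1 and 7, but none of them are tied to each other, so no triangle contains 0.

0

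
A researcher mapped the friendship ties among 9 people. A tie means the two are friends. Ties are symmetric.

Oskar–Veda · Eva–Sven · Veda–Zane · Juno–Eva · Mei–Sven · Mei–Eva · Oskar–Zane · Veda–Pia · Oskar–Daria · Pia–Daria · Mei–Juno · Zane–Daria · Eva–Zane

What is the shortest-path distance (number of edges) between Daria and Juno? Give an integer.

One shortest route is Daria – Zane – Eva – Juno, which uses 3 edges, and at distance 2 from Daria we only reach {Eva, Veda}, which does not include Juno. So d(Daria,Juno) = 3.

3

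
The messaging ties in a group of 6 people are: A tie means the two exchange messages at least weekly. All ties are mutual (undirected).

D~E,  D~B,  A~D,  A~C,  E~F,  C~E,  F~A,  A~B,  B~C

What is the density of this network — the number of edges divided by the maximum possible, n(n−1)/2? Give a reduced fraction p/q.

3/5

There are 9 edges and 6 nodes, so the maximum possible is C(6,2) = 15.
Density = 9/15 = 3/5.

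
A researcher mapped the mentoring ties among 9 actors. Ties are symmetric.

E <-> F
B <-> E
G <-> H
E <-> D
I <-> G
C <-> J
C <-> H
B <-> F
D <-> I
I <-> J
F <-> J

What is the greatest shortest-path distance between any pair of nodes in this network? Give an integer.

4

Eccentricity of each node (its greatest distance to any other): B:4, C:3, D:3, E:4, F:3, G:4, H:4, I:3, J:2.
The maximum eccentricity is 4, realized for instance by the pair H–B via H – C – J – F – B. So the diameter is 4.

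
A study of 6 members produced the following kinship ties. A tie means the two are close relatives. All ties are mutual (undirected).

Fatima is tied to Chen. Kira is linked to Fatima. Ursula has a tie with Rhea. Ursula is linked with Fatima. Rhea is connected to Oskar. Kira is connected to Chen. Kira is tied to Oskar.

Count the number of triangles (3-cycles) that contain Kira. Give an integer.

Kira's neighbors: Chen, Fatima, and Oskar.
Neighbor pairs that are themselves tied: Kira–Chen–Fatima. Each forms one triangle with Kira, for 1 in total.

1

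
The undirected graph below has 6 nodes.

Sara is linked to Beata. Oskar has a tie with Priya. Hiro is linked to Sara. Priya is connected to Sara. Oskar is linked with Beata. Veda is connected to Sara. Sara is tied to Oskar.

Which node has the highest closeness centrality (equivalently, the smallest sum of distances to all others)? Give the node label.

Farness (sum of distances to all others) for each node — Beata:8, Hiro:9, Oskar:7, Priya:8, Sara:5, Veda:9.
The smallest farness is 5, for Sara, so Sara has the highest closeness.

Sara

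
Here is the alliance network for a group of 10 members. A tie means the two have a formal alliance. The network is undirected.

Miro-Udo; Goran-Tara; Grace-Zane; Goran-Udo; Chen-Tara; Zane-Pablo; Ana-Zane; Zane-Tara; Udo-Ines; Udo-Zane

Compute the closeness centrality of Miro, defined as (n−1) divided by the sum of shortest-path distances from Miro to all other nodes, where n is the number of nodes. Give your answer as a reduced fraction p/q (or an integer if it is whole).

Distances from Miro: Ana:3, Chen:4, Goran:2, Grace:3, Ines:2, Pablo:3, Tara:3, Udo:1, Zane:2. Sum = 23.
n = 10, so closeness = 9/23.

9/23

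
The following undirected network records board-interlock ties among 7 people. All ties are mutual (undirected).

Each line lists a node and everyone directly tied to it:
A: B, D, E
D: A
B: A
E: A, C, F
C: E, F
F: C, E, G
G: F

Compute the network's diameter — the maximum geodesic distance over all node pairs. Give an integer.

Eccentricity of each node (its greatest distance to any other): A:3, B:4, C:3, D:4, E:2, F:3, G:4.
The maximum eccentricity is 4, realized for instance by the pair G–D via G – F – E – A – D. So the diameter is 4.

4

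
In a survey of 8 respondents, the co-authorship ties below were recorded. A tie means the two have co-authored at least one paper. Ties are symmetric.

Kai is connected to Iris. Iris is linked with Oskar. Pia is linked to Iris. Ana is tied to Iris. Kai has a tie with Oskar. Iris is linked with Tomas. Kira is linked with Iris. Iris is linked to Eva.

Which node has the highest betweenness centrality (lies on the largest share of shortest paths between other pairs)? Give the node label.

Unnormalized betweenness of each node: Ana:0, Eva:0, Iris:20, Kai:0, Kira:0, Oskar:0, Pia:0, Tomas:0.
Iris has the largest value, 20, making it the main broker — the node through which the most shortest paths run.

Iris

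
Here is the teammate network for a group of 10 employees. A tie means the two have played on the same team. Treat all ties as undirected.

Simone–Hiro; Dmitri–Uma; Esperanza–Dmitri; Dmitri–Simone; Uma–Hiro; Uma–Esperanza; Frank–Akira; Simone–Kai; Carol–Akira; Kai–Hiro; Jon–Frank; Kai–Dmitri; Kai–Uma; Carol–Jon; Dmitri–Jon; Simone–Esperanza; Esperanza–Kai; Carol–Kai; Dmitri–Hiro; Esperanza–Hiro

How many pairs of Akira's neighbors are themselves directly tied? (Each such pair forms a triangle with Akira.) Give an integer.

Akira's neighbors are Carol and Frank, but none of them are tied to each other, so no triangle contains Akira.

0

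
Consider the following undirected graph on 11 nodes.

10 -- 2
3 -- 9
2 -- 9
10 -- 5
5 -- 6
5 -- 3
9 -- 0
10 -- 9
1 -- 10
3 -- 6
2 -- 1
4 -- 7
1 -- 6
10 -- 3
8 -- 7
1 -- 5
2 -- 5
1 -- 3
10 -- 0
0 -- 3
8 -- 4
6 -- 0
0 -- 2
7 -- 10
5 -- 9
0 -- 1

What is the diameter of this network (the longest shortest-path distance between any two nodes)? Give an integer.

Eccentricity of each node (its greatest distance to any other): 0:3, 1:3, 2:3, 3:3, 4:4, 5:3, 6:4, 7:3, 8:4, 9:3, 10:2.
The maximum eccentricity is 4, realized for instance by the pair 8–6 via 8 – 7 – 10 – 3 – 6. So the diameter is 4.

4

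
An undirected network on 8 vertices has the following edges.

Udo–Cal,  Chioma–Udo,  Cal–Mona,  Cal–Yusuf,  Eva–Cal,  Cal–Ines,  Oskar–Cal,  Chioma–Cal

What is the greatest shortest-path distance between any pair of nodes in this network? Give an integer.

Eccentricity of each node (its greatest distance to any other): Cal:1, Chioma:2, Eva:2, Ines:2, Mona:2, Oskar:2, Udo:2, Yusuf:2.
The maximum eccentricity is 2, realized for instance by the pair Udo–Oskar via Udo – Cal – Oskar. So the diameter is 2.

2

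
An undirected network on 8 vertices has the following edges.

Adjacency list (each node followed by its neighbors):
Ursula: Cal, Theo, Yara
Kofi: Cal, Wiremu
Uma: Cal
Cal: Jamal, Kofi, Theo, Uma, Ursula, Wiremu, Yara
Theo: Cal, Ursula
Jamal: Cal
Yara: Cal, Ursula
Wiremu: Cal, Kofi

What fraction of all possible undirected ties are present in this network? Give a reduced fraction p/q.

5/14

There are 10 edges and 8 nodes, so the maximum possible is C(8,2) = 28.
Density = 10/28 = 5/14.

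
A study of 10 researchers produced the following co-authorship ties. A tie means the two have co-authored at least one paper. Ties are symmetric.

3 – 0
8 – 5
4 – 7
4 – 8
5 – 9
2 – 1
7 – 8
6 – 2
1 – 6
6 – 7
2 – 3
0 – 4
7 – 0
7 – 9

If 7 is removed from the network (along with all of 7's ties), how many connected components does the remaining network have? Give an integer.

1

7's neighbors (0, 4, 6, 8, and 9) remain reachable from one another through other ties, so the rest of the network stays in one piece.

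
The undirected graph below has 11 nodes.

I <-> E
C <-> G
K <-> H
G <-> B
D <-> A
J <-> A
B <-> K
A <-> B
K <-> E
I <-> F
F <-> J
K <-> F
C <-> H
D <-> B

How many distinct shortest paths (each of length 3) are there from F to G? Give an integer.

1

The shortest distance is 3, and the only length-3 path is F–K–B–G. So there is exactly 1 shortest path.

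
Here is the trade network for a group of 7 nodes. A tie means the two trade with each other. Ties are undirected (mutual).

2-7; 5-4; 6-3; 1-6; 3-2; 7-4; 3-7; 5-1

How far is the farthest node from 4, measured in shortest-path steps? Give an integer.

3

Distances from 4: 1:2, 2:2, 3:2, 5:1, 6:3, 7:1.
The largest is 3 (to 6), so the eccentricity of 4 is 3.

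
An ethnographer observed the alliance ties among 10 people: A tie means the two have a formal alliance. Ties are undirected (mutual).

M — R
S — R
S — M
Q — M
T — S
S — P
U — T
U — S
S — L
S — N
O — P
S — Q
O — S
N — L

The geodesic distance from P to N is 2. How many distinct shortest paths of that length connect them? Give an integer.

The shortest distance is 2, and the only length-2 path is P–S–N. So there is exactly 1 shortest path.

1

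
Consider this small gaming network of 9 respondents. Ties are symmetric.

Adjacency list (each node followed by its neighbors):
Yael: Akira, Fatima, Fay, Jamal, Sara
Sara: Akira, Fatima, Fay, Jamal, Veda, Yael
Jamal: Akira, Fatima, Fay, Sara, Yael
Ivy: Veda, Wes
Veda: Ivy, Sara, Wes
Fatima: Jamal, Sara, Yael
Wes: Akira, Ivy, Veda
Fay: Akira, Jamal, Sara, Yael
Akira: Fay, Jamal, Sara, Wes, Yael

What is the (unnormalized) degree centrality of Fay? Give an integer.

Fay is directly tied to Akira, Jamal, Sara, and Yael. That is 4 neighbors, so the degree of Fay is 4.

4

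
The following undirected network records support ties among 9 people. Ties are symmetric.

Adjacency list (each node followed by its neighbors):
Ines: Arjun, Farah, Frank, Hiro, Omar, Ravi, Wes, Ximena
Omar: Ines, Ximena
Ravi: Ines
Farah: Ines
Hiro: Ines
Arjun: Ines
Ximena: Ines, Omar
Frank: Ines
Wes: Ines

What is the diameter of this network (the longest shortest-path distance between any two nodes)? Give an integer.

2

Eccentricity of each node (its greatest distance to any other): Arjun:2, Farah:2, Frank:2, Hiro:2, Ines:1, Omar:2, Ravi:2, Wes:2, Ximena:2.
The maximum eccentricity is 2, realized for instance by the pair Omar–Farah via Omar – Ines – Farah. So the diameter is 2.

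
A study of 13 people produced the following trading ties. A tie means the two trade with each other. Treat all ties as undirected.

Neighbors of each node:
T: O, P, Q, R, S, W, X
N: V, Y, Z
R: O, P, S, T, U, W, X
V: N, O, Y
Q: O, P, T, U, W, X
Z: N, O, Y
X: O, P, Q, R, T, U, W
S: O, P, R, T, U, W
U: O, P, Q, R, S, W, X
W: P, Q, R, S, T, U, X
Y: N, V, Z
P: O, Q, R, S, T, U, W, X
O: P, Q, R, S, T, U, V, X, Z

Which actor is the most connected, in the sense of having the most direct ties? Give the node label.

O

Degrees — N:3, O:9, P:8, Q:6, R:7, S:6, T:7, U:7, V:3, W:7, X:7, Y:3, Z:3.
The maximum is 9, attained only by O.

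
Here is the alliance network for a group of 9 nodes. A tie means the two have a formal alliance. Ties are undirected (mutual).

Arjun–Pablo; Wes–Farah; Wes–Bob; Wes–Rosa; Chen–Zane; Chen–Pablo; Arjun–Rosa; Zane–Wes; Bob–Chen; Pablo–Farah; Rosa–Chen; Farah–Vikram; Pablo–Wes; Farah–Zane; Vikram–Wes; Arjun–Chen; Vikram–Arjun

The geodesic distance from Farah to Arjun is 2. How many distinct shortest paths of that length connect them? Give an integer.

The shortest distance is 2. The length-2 paths are: Farah–Vikram–Arjun; Farah–Pablo–Arjun.
That gives 2 distinct shortest paths.

2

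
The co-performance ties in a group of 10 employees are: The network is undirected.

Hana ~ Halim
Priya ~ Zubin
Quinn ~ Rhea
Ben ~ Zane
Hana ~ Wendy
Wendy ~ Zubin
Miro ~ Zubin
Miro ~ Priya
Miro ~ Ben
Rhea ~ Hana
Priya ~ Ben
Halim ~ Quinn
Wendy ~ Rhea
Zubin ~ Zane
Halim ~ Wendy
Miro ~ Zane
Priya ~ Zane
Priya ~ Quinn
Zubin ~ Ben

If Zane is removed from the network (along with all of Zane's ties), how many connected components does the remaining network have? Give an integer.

Zane's neighbors (Ben, Miro, Priya, and Zubin) remain reachable from one another through other ties, so the rest of the network stays in one piece.

1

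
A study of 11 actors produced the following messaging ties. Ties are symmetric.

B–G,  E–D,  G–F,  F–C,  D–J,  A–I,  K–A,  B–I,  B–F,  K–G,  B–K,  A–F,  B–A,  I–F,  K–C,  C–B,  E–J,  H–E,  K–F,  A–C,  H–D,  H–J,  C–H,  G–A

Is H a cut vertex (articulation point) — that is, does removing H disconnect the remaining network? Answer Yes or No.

Removing H leaves {A, B, C, F, G, I, and K} with no path to {D, E, and J}, so the network splits into 2 components. H is a cut vertex.

Yes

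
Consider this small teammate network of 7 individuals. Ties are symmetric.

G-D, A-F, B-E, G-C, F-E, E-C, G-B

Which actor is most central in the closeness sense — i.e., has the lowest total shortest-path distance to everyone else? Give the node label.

E

Farness (sum of distances to all others) for each node — A:18, B:11, C:11, D:17, E:10, F:13, G:12.
The smallest farness is 10, for E, so E has the highest closeness.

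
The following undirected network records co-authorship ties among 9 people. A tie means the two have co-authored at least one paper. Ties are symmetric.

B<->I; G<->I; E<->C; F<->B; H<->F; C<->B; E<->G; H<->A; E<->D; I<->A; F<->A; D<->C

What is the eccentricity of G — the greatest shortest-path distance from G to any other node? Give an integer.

3

Distances from G: A:2, B:2, C:2, D:2, E:1, F:3, H:3, I:1.
The largest is 3 (to F and H), so the eccentricity of G is 3.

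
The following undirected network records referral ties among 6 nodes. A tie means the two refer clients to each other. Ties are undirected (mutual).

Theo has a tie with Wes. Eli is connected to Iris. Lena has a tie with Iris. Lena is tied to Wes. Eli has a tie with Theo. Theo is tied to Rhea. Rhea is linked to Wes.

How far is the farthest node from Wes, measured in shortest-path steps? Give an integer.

Distances from Wes: Eli:2, Iris:2, Lena:1, Rhea:1, Theo:1.
The largest is 2 (to Eli and Iris), so the eccentricity of Wes is 2.

2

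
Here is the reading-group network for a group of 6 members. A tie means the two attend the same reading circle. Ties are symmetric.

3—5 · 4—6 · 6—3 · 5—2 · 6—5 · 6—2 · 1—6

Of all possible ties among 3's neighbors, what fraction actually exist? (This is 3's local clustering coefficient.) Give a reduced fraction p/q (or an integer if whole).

1

3's neighbors: 5 and 6 (k = 2).
Possible neighbor pairs: C(2,2) = 1. Edges among them: 5–6 → e = 1.
Clustering(3) = 1/1.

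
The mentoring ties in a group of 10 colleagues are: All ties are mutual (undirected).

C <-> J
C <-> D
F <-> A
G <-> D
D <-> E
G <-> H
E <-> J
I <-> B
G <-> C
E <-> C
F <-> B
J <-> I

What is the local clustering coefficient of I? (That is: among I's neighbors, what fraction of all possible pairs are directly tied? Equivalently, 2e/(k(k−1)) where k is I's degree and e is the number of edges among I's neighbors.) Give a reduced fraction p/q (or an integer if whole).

I's neighbors: B and J (k = 2).
Possible neighbor pairs: C(2,2) = 1. Edges among them: none → e = 0.
Clustering(I) = 0/1.

0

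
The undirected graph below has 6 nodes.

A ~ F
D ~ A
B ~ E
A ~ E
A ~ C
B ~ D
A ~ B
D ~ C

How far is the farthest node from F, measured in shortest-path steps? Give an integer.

2

Distances from F: A:1, B:2, C:2, D:2, E:2.
The largest is 2 (to D, B, E, and C), so the eccentricity of F is 2.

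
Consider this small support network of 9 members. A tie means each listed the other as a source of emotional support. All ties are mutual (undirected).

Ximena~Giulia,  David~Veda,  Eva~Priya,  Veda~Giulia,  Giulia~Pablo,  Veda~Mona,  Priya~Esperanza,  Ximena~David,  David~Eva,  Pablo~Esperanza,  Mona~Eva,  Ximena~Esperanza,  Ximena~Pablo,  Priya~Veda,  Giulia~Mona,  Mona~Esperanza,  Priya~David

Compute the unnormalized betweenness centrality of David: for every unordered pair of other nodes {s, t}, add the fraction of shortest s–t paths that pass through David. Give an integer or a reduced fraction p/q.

Pairs whose geodesics pass through David — Ximena–Priya: 1/2; Ximena–Veda: 1/2; Ximena–Eva: 1; Pablo–Eva: 1/4; Veda–Eva: 1/3.
All other pairs contribute 0.
Summing the contributions gives betweenness(David) = 31/12.

31/12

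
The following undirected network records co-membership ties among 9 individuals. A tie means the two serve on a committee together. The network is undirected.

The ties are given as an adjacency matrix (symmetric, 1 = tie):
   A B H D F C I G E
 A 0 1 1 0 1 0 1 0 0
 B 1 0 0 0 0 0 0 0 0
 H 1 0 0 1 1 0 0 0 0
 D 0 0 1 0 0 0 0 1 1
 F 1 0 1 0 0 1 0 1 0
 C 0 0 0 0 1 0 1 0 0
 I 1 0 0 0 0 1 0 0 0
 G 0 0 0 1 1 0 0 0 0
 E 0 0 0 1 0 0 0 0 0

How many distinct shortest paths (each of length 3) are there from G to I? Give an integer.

2

The shortest distance is 3. The length-3 paths are: G–F–A–I; G–F–C–I.
That gives 2 distinct shortest paths.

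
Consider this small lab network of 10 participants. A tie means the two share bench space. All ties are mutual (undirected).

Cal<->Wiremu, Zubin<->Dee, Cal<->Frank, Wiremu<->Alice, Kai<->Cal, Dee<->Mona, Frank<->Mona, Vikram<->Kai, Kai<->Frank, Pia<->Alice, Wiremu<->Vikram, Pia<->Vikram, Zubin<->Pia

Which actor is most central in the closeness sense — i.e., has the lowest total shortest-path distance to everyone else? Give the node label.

Farness (sum of distances to all others) for each node — Alice:21, Cal:19, Dee:22, Frank:18, Kai:18, Mona:21, Pia:18, Vikram:17, Wiremu:19, Zubin:21.
The smallest farness is 17, for Vikram, so Vikram has the highest closeness.

Vikram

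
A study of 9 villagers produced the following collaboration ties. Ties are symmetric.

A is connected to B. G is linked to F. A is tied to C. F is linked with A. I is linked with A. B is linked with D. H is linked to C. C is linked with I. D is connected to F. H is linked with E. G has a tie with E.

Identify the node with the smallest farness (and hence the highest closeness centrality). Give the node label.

A

Farness (sum of distances to all others) for each node — A:13, B:18, C:15, D:19, E:19, F:14, G:17, H:18, I:17.
The smallest farness is 13, for A, so A has the highest closeness.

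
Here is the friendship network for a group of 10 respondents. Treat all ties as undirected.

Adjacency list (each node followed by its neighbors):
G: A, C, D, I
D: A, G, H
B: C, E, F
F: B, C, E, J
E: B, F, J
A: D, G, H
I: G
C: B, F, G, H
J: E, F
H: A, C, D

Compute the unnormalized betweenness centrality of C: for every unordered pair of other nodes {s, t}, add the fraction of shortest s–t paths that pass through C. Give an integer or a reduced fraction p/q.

Pairs whose geodesics pass through C — F–H: 1; F–D: 2/2; F–I: 1; F–G: 1; F–A: 2/2; E–H: 2/2; E–D: 4/4; E–I: 2/2; E–G: 2/2; E–A: 4/4; B–H: 1; B–D: 2/2; B–I: 1; B–G: 1 … (+8 more pairs).
All other pairs contribute 0.
Summing the contributions gives betweenness(C) = 62/3.

62/3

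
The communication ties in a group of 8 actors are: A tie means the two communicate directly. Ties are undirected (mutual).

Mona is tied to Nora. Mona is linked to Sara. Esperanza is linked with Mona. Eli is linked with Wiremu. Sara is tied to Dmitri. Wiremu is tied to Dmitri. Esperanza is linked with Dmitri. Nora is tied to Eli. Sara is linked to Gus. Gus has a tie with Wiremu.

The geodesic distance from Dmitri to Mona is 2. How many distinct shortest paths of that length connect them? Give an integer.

The shortest distance is 2. The length-2 paths are: Dmitri–Esperanza–Mona; Dmitri–Sara–Mona.
That gives 2 distinct shortest paths.

2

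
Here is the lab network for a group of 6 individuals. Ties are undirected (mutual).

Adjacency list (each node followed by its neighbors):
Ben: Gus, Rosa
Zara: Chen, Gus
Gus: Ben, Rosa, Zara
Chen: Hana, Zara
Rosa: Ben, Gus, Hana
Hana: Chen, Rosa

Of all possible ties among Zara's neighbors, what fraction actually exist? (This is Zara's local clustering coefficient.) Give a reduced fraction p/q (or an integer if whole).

0

Zara's neighbors: Chen and Gus (k = 2).
Possible neighbor pairs: C(2,2) = 1. Edges among them: none → e = 0.
Clustering(Zara) = 0/1.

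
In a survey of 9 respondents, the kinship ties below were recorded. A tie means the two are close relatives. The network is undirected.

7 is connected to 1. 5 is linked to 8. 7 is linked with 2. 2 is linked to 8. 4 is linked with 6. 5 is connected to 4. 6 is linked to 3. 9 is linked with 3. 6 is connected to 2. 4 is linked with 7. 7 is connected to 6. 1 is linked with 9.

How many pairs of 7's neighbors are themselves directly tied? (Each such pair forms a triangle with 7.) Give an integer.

7's neighbors: 1, 2, 4, and 6.
Neighbor pairs that are themselves tied: 7–2–6; 7–4–6. Each forms one triangle with 7, for 2 in total.

2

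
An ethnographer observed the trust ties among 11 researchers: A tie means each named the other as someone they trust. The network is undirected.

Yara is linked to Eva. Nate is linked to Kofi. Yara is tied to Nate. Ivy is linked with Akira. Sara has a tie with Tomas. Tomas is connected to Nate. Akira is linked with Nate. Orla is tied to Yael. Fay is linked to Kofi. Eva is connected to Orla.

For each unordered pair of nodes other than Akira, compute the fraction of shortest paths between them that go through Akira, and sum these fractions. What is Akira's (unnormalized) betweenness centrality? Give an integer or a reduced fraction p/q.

9

Pairs whose geodesics pass through Akira — Tomas–Ivy: 1; Sara–Ivy: 1; Kofi–Ivy: 1; Orla–Ivy: 1; Eva–Ivy: 1; Nate–Ivy: 1; Yael–Ivy: 1; Yara–Ivy: 1; Ivy–Fay: 1.
All other pairs contribute 0.
Summing the contributions gives betweenness(Akira) = 9.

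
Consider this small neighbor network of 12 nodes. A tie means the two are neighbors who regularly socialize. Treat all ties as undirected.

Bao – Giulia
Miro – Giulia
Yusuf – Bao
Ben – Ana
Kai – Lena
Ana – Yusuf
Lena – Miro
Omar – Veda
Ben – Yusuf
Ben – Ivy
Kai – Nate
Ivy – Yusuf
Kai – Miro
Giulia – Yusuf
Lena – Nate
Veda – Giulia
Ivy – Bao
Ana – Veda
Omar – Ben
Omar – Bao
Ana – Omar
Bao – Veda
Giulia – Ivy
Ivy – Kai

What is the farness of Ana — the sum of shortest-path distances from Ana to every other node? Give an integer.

Distances from Ana: Bao:2, Ben:1, Giulia:2, Ivy:2, Kai:3, Lena:4, Miro:3, Nate:4, Omar:1, Veda:1, Yusuf:1.
Sum = 2 + 1 + 2 + 2 + 3 + 4 + 3 + 4 + 1 + 1 + 1 = 24.

24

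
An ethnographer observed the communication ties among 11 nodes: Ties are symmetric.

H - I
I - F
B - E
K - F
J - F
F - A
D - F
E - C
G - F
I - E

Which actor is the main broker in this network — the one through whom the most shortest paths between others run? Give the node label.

Unnormalized betweenness of each node: A:0, B:0, C:0, D:0, E:17, F:35, G:0, H:0, I:27, J:0, K:0.
F has the largest value, 35, making it the main broker — the node through which the most shortest paths run.

F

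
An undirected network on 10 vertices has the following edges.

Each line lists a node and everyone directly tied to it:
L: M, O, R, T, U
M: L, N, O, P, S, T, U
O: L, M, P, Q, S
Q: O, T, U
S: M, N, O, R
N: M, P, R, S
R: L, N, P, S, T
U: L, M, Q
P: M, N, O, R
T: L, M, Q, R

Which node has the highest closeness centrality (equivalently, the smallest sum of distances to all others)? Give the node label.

M

Farness (sum of distances to all others) for each node — L:13, M:11, N:15, O:13, P:14, Q:16, R:13, S:14, T:14, U:15.
The smallest farness is 11, for M, so M has the highest closeness.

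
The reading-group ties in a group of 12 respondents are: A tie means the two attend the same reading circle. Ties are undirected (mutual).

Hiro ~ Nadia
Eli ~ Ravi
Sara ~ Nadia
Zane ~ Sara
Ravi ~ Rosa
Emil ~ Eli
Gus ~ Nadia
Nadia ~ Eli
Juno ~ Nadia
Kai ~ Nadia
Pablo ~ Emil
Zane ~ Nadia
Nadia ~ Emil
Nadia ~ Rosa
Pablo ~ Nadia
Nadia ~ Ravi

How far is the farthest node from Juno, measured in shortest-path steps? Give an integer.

2

Distances from Juno: Eli:2, Emil:2, Gus:2, Hiro:2, Kai:2, Nadia:1, Pablo:2, Ravi:2, Rosa:2, Sara:2, Zane:2.
The largest is 2 (to Zane, Gus, Emil, Eli, Hiro, Sara, Rosa, Ravi, Kai, and Pablo), so the eccentricity of Juno is 2.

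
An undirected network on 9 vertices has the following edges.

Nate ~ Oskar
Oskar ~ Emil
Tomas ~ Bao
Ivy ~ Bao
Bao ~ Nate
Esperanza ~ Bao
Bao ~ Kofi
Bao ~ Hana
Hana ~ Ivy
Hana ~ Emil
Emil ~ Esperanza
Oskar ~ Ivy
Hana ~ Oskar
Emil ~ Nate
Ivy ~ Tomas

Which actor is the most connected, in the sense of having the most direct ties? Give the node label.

Bao

Degrees — Bao:6, Emil:4, Esperanza:2, Hana:4, Ivy:4, Kofi:1, Nate:3, Oskar:4, Tomas:2.
The maximum is 6, attained only by Bao.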